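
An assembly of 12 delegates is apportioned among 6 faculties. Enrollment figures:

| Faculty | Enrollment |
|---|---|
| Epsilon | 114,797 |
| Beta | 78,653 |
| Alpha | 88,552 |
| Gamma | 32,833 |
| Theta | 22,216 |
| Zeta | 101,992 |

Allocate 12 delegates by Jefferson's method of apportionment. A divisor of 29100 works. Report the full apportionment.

Epsilon 3, Beta 2, Alpha 3, Gamma 1, Theta 0, Zeta 3

With modified divisor 29100: modified quotas Epsilon 3.945, Beta 2.703, Alpha 3.043, Gamma 1.128, Theta 0.763, Zeta 3.505.
Rounding down: Epsilon 3, Beta 2, Alpha 3, Gamma 1, Theta 0, Zeta 3 (total 12).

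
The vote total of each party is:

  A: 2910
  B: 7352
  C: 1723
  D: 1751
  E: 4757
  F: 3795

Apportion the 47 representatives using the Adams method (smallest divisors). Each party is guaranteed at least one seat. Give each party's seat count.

Standard divisor 22288/47 ≈ 474.213; standard quotas: A 6.136, B 15.504, C 3.633, D 3.692, E 10.031, F 8.003.
Rounding up gives 7, 16, 4, 4, 11, 9 = 51 seats, so the divisor must be adjusted.
With modified divisor 500: modified quotas A 5.820, B 14.704, C 3.446, D 3.502, E 9.514, F 7.590.
Rounding up: A 6, B 15, C 4, D 4, E 10, F 8 (total 47).

A=6, B=15, C=4, D=4, E=10, F=8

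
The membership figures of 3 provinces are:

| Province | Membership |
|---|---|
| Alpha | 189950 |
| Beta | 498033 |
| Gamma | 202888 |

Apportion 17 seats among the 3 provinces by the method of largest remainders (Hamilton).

Alpha 4, Beta 9, Gamma 4

The standard divisor is 890871/17 ≈ 52404.176.
Standard quotas: Alpha 3.6247, Beta 9.5037, Gamma 3.8716.
Lower quotas: Alpha 3, Beta 9, Gamma 3 (sum 15, leaving 2 seats).
Remainders in descending order: Gamma 0.8716, Alpha 0.6247, Beta 0.5037.
The surplus seats go to Gamma, Alpha.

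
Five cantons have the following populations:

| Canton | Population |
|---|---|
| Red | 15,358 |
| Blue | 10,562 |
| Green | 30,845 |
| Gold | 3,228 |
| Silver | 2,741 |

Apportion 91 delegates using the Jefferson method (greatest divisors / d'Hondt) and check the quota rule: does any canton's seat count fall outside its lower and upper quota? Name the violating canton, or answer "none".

Standard quotas: Red 22.278, Blue 15.321, Green 44.743, Gold 4.682, Silver 3.976.
Jefferson allocation: Red 22, Blue 15, Green 46, Gold 4, Silver 4.
Green has quota 44.743 (lower 44, upper 45) but receives 46 — outside the quota interval.

Green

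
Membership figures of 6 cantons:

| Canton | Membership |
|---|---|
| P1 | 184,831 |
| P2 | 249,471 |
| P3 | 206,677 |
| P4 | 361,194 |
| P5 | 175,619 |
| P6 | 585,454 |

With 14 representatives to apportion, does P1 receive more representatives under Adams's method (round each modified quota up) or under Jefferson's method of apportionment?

Adams

Adams: P1 2, P2 2, P3 2, P4 3, P5 1, P6 4.
Jefferson: P1 1, P2 2, P3 2, P4 3, P5 1, P6 5.
P1 gets 2 under Adams and 1 under Jefferson.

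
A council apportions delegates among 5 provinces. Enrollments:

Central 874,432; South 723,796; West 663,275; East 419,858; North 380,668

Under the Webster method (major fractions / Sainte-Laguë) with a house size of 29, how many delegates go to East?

4

Standard divisor 3062029/29 ≈ 105587.207; standard quotas: Central 8.282, South 6.855, West 6.282, East 3.976, North 3.605.
Rounding to the nearest integer gives Central 8, South 7, West 6, East 4, North 4 — total 29, matching the house size, so no adjustment is needed.
East receives 4.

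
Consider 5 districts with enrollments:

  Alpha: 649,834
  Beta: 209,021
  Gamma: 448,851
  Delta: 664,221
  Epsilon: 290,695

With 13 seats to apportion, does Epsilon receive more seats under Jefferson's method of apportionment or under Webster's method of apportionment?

Webster

Jefferson: Alpha 4, Beta 1, Gamma 3, Delta 4, Epsilon 1.
Webster: Alpha 4, Beta 1, Gamma 2, Delta 4, Epsilon 2.
Epsilon gets 1 under Jefferson and 2 under Webster.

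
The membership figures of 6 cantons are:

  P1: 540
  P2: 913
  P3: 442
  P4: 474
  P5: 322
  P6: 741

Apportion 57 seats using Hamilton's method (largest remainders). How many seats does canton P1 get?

9

Standard divisor: 3432 ÷ 57 ≈ 60.211.
Standard quotas: P1 8.969, P2 15.163, P3 7.341, P4 7.872, P5 5.348, P6 12.307.
Lower quotas: P1 8, P2 15, P3 7, P4 7, P5 5, P6 12 (sum 54, leaving 3 seats).
Remainders in descending order: P1 0.969, P4 0.872, P5 0.348, P3 0.341, P6 0.307, P2 0.163.
Largest remainders: P1, P4, P5 receive the extra seats.
P1 receives 9.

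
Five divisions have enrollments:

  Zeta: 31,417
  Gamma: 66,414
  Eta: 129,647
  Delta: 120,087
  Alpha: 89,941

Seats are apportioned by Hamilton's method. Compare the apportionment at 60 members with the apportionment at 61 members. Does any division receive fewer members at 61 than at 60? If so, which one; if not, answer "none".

At 60 seats: Zeta 4, Gamma 9, Eta 18, Delta 17, Alpha 12.
At 61 seats: Zeta 4, Gamma 9, Eta 18, Delta 17, Alpha 13.
No division's allocation decreased.

none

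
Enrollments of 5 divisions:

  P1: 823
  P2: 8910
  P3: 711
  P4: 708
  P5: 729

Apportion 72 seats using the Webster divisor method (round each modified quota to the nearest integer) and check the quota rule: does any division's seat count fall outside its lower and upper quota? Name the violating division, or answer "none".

P2

Standard quotas: P1 4.987, P2 53.995, P3 4.309, P4 4.291, P5 4.418.
Webster allocation: P1 5, P2 55, P3 4, P4 4, P5 4.
P2 has quota 53.995 (lower 53, upper 54) but receives 55 — outside the quota interval.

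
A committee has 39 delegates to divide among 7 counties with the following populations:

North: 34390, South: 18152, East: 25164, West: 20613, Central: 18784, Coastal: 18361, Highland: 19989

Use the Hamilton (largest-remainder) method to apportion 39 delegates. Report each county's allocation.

The standard divisor is 155453/39 ≈ 3985.974.
Standard quotas: North 8.6278, South 4.5540, East 6.3131, West 5.1714, Central 4.7125, Coastal 4.6064, Highland 5.0148.
Lower quotas: North 8, South 4, East 6, West 5, Central 4, Coastal 4, Highland 5 (sum 36, leaving 3 seats).
Remainders in descending order: Central 0.7125, North 0.6278, Coastal 0.6064, South 0.5540, East 0.3131, West 0.1714, Highland 0.0148.
The surplus seats go to Central, North, Coastal.

North 9; South 4; East 6; West 5; Central 5; Coastal 5; Highland 5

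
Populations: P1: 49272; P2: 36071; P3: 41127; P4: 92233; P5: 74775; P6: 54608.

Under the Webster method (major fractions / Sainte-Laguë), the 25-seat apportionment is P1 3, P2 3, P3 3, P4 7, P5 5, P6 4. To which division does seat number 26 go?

P1

Priority for the next seat is population ÷ (current seats + 0.5).
Priorities: P1 14077.714, P2 10306.000, P3 11750.571, P4 12297.733, P5 13595.455, P6 12135.111.
Highest priority: P1.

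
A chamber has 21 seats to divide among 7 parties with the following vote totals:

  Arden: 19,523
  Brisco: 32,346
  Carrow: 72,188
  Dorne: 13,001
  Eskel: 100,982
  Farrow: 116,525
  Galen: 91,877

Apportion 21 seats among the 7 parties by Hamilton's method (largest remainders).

Standard divisor: 446442 ÷ 21 ≈ 21259.143.
Standard quotas: Arden 0.9183, Brisco 1.5215, Carrow 3.3956, Dorne 0.6115, Eskel 4.7501, Farrow 5.4812, Galen 4.3218.
Lower quotas: Arden 0, Brisco 1, Carrow 3, Dorne 0, Eskel 4, Farrow 5, Galen 4 (sum 17, leaving 4 seats).
Remainders in descending order: Arden 0.9183, Eskel 0.7501, Dorne 0.6115, Brisco 0.5215, Farrow 0.4812, Carrow 0.3956, Galen 0.3218.
Largest remainders: Arden, Eskel, Dorne, Brisco receive the extra seats.

Arden: 1; Brisco: 2; Carrow: 3; Dorne: 1; Eskel: 5; Farrow: 5; Galen: 4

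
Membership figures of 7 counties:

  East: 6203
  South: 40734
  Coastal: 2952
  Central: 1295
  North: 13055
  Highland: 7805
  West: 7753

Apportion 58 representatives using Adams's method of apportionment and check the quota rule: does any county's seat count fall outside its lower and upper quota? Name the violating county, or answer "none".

South

Standard quotas: East 4.509, South 29.607, Coastal 2.146, Central 0.941, North 9.489, Highland 5.673, West 5.635.
Adams allocation: East 5, South 28, Coastal 3, Central 1, North 9, Highland 6, West 6.
South has quota 29.607 (lower 29, upper 30) but receives 28 — outside the quota interval.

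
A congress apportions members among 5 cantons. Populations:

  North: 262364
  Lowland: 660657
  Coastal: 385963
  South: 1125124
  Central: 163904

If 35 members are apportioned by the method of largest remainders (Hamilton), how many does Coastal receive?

5

Standard divisor: 2598012 ÷ 35 ≈ 74228.914.
Standard quotas: North 3.5345, Lowland 8.9003, Coastal 5.1996, South 15.1575, Central 2.2081.
Lower quotas: North 3, Lowland 8, Coastal 5, South 15, Central 2 (sum 33, leaving 2 seats).
Remainders in descending order: Lowland 0.9003, North 0.5345, Central 0.2081, Coastal 0.1996, South 0.1575.
The surplus seats go to Lowland, North.
Coastal receives 5.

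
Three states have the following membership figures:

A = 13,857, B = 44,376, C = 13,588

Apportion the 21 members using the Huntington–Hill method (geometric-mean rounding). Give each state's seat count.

With divisor 3421: modified quotas A 4.051, B 12.972, C 3.972.
Geometric-mean thresholds: A √(4·5)=4.472, B √(12·13)=12.490, C √(3·4)=3.464.
Each quota rounded against its threshold gives A 4, B 13, C 4 (total 21).

A 4; B 13; C 4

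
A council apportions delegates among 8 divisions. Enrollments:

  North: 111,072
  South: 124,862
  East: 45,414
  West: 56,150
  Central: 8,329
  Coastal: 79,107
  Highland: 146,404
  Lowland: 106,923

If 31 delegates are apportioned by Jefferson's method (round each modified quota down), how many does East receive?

Standard divisor 678261/31 ≈ 21879.387; standard quotas: North 5.077, South 5.707, East 2.076, West 2.566, Central 0.381, Coastal 3.616, Highland 6.691, Lowland 4.887.
Rounding down gives 5, 5, 2, 2, 0, 3, 6, 4 = 27 seats, so the divisor must be adjusted.
With modified divisor 19200: modified quotas North 5.785, South 6.503, East 2.365, West 2.924, Central 0.434, Coastal 4.120, Highland 7.625, Lowland 5.569.
Rounding down: North 5, South 6, East 2, West 2, Central 0, Coastal 4, Highland 7, Lowland 5 (total 31).
East receives 2.

2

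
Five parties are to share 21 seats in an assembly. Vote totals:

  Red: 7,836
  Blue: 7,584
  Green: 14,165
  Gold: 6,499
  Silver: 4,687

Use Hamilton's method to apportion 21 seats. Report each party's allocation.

Red=4, Blue=4, Green=7, Gold=3, Silver=3

Standard divisor: 40771 ÷ 21 ≈ 1941.476.
Standard quotas: Red 4.0361, Blue 3.9063, Green 7.2960, Gold 3.3475, Silver 2.4141.
Lower quotas: Red 4, Blue 3, Green 7, Gold 3, Silver 2 (sum 19, leaving 2 seats).
Remainders in descending order: Blue 0.9063, Silver 0.4141, Gold 0.3475, Green 0.2960, Red 0.0361.
Largest remainders: Blue, Silver receive the extra seats.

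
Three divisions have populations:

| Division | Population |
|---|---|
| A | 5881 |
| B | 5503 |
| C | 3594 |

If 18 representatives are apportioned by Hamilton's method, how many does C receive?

The standard divisor is 14978/18 ≈ 832.111.
Standard quotas: A 7.0676, B 6.6133, C 4.3191.
Lower quotas: A 7, B 6, C 4 (sum 17, leaving 1 seat).
Remainders in descending order: B 0.6133, C 0.3191, A 0.0676.
The surplus seat goes to B.
C receives 4.

4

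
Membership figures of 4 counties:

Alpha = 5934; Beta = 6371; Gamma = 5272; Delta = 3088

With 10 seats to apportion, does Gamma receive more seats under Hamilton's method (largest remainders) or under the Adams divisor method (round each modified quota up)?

Hamilton: Alpha 3, Beta 3, Gamma 3, Delta 1.
Adams: Alpha 3, Beta 3, Gamma 2, Delta 2.
Gamma gets 3 under Hamilton and 2 under Adams.

Hamilton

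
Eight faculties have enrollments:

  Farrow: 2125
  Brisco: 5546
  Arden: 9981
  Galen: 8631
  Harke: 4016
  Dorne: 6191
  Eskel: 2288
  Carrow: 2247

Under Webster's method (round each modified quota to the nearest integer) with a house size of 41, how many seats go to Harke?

4

Standard divisor 41025/41 ≈ 1000.61; standard quotas: Farrow 2.124, Brisco 5.543, Arden 9.975, Galen 8.626, Harke 4.014, Dorne 6.187, Eskel 2.287, Carrow 2.246.
Rounding to the nearest integer gives Farrow 2, Brisco 6, Arden 10, Galen 9, Harke 4, Dorne 6, Eskel 2, Carrow 2 — total 41, matching the house size, so no adjustment is needed.
Harke receives 4.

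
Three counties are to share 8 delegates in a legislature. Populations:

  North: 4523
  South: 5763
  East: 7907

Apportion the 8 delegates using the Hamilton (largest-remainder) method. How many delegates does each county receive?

North 2, South 3, East 3

The standard divisor is 18193/8 ≈ 2274.125.
Standard quotas: North 1.9889, South 2.5342, East 3.4769.
Lower quotas: North 1, South 2, East 3 (sum 6, leaving 2 seats).
Remainders in descending order: North 0.9889, South 0.5342, East 0.4769.
Largest remainders: North, South receive the extra seats.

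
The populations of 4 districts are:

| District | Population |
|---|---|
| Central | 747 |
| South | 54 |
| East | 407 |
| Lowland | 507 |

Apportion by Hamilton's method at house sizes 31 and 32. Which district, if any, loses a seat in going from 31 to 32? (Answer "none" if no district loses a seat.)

none

At 31 seats: Central 14, South 1, East 7, Lowland 9.
At 32 seats: Central 14, South 1, East 8, Lowland 9.
No district's allocation decreased.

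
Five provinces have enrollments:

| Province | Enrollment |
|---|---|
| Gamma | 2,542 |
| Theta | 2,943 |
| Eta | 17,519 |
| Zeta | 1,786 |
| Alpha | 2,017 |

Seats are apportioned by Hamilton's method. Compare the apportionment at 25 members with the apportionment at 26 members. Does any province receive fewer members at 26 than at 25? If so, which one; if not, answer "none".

At 25 seats: Gamma 2, Theta 3, Eta 16, Zeta 2, Alpha 2.
At 26 seats: Gamma 2, Theta 3, Eta 17, Zeta 2, Alpha 2.
No province's allocation decreased.

none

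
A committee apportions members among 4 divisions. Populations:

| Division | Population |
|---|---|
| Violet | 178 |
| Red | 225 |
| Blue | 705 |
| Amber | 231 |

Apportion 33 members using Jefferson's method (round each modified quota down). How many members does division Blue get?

Standard divisor 1339/33 ≈ 40.576; standard quotas: Violet 4.387, Red 5.545, Blue 17.375, Amber 5.693.
Rounding down gives 4, 5, 17, 5 = 31 seats, so the divisor must be adjusted.
With modified divisor 38: modified quotas Violet 4.684, Red 5.921, Blue 18.553, Amber 6.079.
Rounding down: Violet 4, Red 5, Blue 18, Amber 6 (total 33).
Blue receives 18.

18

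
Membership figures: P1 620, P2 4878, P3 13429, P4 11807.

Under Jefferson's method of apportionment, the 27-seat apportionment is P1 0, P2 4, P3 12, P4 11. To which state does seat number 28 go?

Priority for the next seat is population ÷ (current seats + 1).
Priorities: P1 620.000, P2 975.600, P3 1033.000, P4 983.917.
Highest priority: P3.

P3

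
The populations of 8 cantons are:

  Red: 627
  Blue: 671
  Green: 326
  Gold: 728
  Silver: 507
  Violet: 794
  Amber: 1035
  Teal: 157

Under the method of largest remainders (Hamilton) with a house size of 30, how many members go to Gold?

5

The standard divisor is 4845/30 ≈ 161.5.
Standard quotas: Red 3.882, Blue 4.155, Green 2.019, Gold 4.508, Silver 3.139, Violet 4.916, Amber 6.409, Teal 0.972.
Lower quotas: Red 3, Blue 4, Green 2, Gold 4, Silver 3, Violet 4, Amber 6, Teal 0 (sum 26, leaving 4 seats).
Remainders in descending order: Teal 0.972, Violet 0.916, Red 0.882, Gold 0.508, Amber 0.409, Blue 0.155, Silver 0.139, Green 0.019.
Largest remainders: Teal, Violet, Red, Gold receive the extra seats.
Gold receives 5.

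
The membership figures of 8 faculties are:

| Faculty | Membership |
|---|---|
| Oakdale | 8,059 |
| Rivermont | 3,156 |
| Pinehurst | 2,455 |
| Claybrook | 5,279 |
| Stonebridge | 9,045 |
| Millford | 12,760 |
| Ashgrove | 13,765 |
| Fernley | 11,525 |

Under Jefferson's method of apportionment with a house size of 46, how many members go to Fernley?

Standard divisor 66044/46 ≈ 1435.739; standard quotas: Oakdale 5.613, Rivermont 2.198, Pinehurst 1.710, Claybrook 3.677, Stonebridge 6.300, Millford 8.887, Ashgrove 9.587, Fernley 8.027.
Rounding down gives 5, 2, 1, 3, 6, 8, 9, 8 = 42 seats, so the divisor must be adjusted.
With modified divisor 1300: modified quotas Oakdale 6.199, Rivermont 2.428, Pinehurst 1.888, Claybrook 4.061, Stonebridge 6.958, Millford 9.815, Ashgrove 10.588, Fernley 8.865.
Rounding down: Oakdale 6, Rivermont 2, Pinehurst 1, Claybrook 4, Stonebridge 6, Millford 9, Ashgrove 10, Fernley 8 (total 46).
Fernley receives 8.

8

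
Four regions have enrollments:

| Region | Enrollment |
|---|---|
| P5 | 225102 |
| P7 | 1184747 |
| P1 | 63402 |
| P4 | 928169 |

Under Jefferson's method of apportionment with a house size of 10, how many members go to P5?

Standard divisor 2401420/10 ≈ 240142; standard quotas: P5 0.937, P7 4.934, P1 0.264, P4 3.865.
Rounding down gives 0, 4, 0, 3 = 7 seats, so the divisor must be adjusted.
With modified divisor 211300: modified quotas P5 1.065, P7 5.607, P1 0.300, P4 4.393.
Rounding down: P5 1, P7 5, P1 0, P4 4 (total 10).
P5 receives 1.

1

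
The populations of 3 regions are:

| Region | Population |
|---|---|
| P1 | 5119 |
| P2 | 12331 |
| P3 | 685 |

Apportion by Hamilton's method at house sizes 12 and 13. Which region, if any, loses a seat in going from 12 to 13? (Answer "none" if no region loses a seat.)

P3

At 12 seats: P1 3, P2 8, P3 1.
At 13 seats: P1 4, P2 9, P3 0.
P3 drops from 1 to 0.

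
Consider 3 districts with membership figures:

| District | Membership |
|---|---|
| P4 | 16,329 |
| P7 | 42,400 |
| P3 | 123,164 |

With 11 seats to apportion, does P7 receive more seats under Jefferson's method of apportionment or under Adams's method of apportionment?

Jefferson: P4 1, P7 2, P3 8.
Adams: P4 1, P7 3, P3 7.
P7 gets 2 under Jefferson and 3 under Adams.

Adams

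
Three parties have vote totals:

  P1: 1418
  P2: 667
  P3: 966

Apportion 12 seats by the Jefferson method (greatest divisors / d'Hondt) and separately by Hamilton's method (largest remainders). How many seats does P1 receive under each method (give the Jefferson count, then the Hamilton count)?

Jefferson: P1 6, P2 2, P3 4.
Hamilton: P1 5, P2 3, P3 4.
P1 gets 6 under Jefferson and 5 under Hamilton.

6 and 5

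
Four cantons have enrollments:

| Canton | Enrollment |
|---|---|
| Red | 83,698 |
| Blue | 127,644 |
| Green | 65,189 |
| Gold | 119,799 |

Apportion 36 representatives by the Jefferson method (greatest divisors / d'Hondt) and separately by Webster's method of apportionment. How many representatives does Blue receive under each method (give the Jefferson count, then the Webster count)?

Jefferson: Red 7, Blue 12, Green 6, Gold 11.
Webster: Red 8, Blue 11, Green 6, Gold 11.
Blue gets 12 under Jefferson and 11 under Webster.

12 and 11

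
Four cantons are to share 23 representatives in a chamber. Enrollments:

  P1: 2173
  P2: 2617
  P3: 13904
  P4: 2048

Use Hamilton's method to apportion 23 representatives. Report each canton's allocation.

The standard divisor is 20742/23 ≈ 901.826.
Standard quotas: P1 2.4096, P2 2.9019, P3 15.4176, P4 2.2709.
Lower quotas: P1 2, P2 2, P3 15, P4 2 (sum 21, leaving 2 seats).
Remainders in descending order: P2 0.9019, P3 0.4176, P1 0.4096, P4 0.2709.
Largest remainders: P2, P3 receive the extra seats.

P1 2, P2 3, P3 16, P4 2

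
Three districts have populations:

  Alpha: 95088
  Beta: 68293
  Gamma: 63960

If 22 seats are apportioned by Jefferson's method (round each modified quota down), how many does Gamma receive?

6

Standard divisor 227341/22 ≈ 10333.682; standard quotas: Alpha 9.202, Beta 6.609, Gamma 6.189.
Rounding down gives 9, 6, 6 = 21 seats, so the divisor must be adjusted.
With modified divisor 9600: modified quotas Alpha 9.905, Beta 7.114, Gamma 6.662.
Rounding down: Alpha 9, Beta 7, Gamma 6 (total 22).
Gamma receives 6.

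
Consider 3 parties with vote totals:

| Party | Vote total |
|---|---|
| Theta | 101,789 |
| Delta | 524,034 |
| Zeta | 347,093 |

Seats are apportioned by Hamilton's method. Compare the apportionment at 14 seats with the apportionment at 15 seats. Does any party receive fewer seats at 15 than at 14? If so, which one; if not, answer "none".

none

At 14 seats: Theta 1, Delta 8, Zeta 5.
At 15 seats: Theta 2, Delta 8, Zeta 5.
No party's allocation decreased.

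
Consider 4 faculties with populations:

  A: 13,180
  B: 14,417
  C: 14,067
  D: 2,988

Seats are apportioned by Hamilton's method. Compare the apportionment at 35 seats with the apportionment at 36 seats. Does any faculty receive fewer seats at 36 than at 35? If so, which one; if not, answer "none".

At 35 seats: A 10, B 11, C 11, D 3.
At 36 seats: A 11, B 12, C 11, D 2.
D drops from 3 to 2.

D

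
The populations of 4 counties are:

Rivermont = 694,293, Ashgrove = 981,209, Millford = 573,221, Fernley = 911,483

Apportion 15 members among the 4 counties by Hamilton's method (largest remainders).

Rivermont=3, Ashgrove=5, Millford=3, Fernley=4

Standard divisor: 3160206 ÷ 15 ≈ 210680.4.
Standard quotas: Rivermont 3.2955, Ashgrove 4.6573, Millford 2.7208, Fernley 4.3264.
Lower quotas: Rivermont 3, Ashgrove 4, Millford 2, Fernley 4 (sum 13, leaving 2 seats).
Remainders in descending order: Millford 0.7208, Ashgrove 0.6573, Fernley 0.3264, Rivermont 0.2955.
The surplus seats go to Millford, Ashgrove.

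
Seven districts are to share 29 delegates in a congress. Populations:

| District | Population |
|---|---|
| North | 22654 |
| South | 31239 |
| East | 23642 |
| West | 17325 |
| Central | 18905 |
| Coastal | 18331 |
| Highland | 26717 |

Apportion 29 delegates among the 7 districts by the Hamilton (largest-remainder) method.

North 4; South 6; East 4; West 3; Central 4; Coastal 3; Highland 5

Standard divisor: 158813 ÷ 29 ≈ 5476.31.
Standard quotas: North 4.1367, South 5.7044, East 4.3171, West 3.1636, Central 3.4521, Coastal 3.3473, Highland 4.8786.
Lower quotas: North 4, South 5, East 4, West 3, Central 3, Coastal 3, Highland 4 (sum 26, leaving 3 seats).
Remainders in descending order: Highland 0.8786, South 0.7044, Central 0.4521, Coastal 0.3473, East 0.3171, West 0.1636, North 0.1367.
The surplus seats go to Highland, South, Central.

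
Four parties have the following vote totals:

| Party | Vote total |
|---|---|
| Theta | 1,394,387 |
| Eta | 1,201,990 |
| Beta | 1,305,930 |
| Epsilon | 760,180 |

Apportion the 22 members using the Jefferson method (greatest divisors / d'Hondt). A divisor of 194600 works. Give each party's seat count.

Theta 7, Eta 6, Beta 6, Epsilon 3

With modified divisor 194600: modified quotas Theta 7.165, Eta 6.177, Beta 6.711, Epsilon 3.906.
Rounding down: Theta 7, Eta 6, Beta 6, Epsilon 3 (total 22).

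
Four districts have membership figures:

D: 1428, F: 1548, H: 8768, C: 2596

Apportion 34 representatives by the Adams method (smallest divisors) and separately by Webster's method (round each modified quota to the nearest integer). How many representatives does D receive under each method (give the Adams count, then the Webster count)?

4 and 3

Adams: D 4, F 4, H 20, C 6.
Webster: D 3, F 4, H 21, C 6.
D gets 4 under Adams and 3 under Webster.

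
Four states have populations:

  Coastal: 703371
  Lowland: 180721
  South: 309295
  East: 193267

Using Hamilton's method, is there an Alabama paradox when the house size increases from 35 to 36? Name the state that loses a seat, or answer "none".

none

At 35 seats: Coastal 18, Lowland 4, South 8, East 5.
At 36 seats: Coastal 18, Lowland 5, South 8, East 5.
No state's allocation decreased.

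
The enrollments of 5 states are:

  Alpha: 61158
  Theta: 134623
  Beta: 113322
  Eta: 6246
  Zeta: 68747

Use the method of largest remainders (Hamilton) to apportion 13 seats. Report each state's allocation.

Total 384096; standard divisor 384096/13 ≈ 29545.846.
Standard quotas: Alpha 2.0699, Theta 4.5564, Beta 3.8355, Eta 0.2114, Zeta 2.3268.
Lower quotas: Alpha 2, Theta 4, Beta 3, Eta 0, Zeta 2 (sum 11, leaving 2 seats).
Remainders in descending order: Beta 0.8355, Theta 0.5564, Zeta 0.3268, Eta 0.2114, Alpha 0.0699.
Largest remainders: Beta, Theta receive the extra seats.

Alpha 2; Theta 5; Beta 4; Eta 0; Zeta 2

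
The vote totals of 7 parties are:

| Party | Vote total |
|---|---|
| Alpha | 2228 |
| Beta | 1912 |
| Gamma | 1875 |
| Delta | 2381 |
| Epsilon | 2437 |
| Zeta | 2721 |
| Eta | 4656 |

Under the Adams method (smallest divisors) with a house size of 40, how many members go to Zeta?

6

Standard divisor 18210/40 ≈ 455.25; standard quotas: Alpha 4.894, Beta 4.200, Gamma 4.119, Delta 5.230, Epsilon 5.353, Zeta 5.977, Eta 10.227.
Rounding up gives 5, 5, 5, 6, 6, 6, 11 = 44 seats, so the divisor must be adjusted.
With modified divisor 483: modified quotas Alpha 4.613, Beta 3.959, Gamma 3.882, Delta 4.930, Epsilon 5.046, Zeta 5.634, Eta 9.640.
Rounding up: Alpha 5, Beta 4, Gamma 4, Delta 5, Epsilon 6, Zeta 6, Eta 10 (total 40).
Zeta receives 6.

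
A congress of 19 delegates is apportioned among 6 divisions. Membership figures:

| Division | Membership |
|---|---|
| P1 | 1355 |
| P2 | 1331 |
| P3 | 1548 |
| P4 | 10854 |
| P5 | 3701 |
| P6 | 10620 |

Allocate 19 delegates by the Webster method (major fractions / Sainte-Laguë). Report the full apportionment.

P1 1, P2 1, P3 1, P4 7, P5 2, P6 7

Standard divisor 29409/19 ≈ 1547.842; standard quotas: P1 0.875, P2 0.860, P3 1.000, P4 7.012, P5 2.391, P6 6.861.
Rounding to the nearest integer gives P1 1, P2 1, P3 1, P4 7, P5 2, P6 7 — total 19, matching the house size, so no adjustment is needed.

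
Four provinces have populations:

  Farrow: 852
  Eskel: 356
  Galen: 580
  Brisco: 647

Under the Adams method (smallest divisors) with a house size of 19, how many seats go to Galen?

5

Standard divisor 2435/19 ≈ 128.158; standard quotas: Farrow 6.648, Eskel 2.778, Galen 4.526, Brisco 5.048.
Rounding up gives 7, 3, 5, 6 = 21 seats, so the divisor must be adjusted.
With modified divisor 144: modified quotas Farrow 5.917, Eskel 2.472, Galen 4.028, Brisco 4.493.
Rounding up: Farrow 6, Eskel 3, Galen 5, Brisco 5 (total 19).
Galen receives 5.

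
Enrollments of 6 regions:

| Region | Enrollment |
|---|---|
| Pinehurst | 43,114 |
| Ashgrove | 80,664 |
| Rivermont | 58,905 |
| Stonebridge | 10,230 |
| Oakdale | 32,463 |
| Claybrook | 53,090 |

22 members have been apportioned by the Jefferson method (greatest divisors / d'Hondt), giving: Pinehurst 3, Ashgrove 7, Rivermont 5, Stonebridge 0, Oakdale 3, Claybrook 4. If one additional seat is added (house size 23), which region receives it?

Pinehurst

Priority for the next seat is population ÷ (current seats + 1).
Priorities: Pinehurst 10778.500, Ashgrove 10083.000, Rivermont 9817.500, Stonebridge 10230.000, Oakdale 8115.750, Claybrook 10618.000.
Highest priority: Pinehurst.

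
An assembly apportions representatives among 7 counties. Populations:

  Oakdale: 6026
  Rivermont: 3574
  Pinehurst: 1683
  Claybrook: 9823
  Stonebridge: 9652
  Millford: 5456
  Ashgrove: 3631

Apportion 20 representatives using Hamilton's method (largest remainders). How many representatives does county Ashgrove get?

2

The standard divisor is 39845/20 ≈ 1992.25.
Standard quotas: Oakdale 3.0247, Rivermont 1.7940, Pinehurst 0.8448, Claybrook 4.9306, Stonebridge 4.8448, Millford 2.7386, Ashgrove 1.8226.
Lower quotas: Oakdale 3, Rivermont 1, Pinehurst 0, Claybrook 4, Stonebridge 4, Millford 2, Ashgrove 1 (sum 15, leaving 5 seats).
Remainders in descending order: Claybrook 0.9306, Pinehurst 0.8448, Stonebridge 0.8448, Ashgrove 0.8226, Rivermont 0.7940, Millford 0.7386, Oakdale 0.0247.
The surplus seats go to Claybrook, Pinehurst, Stonebridge, Ashgrove, Rivermont.
Ashgrove receives 2.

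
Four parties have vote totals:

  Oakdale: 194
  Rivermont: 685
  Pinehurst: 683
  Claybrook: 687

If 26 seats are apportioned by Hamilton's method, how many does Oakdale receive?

The standard divisor is 2249/26 ≈ 86.5.
Standard quotas: Oakdale 2.243, Rivermont 7.919, Pinehurst 7.896, Claybrook 7.942.
Lower quotas: Oakdale 2, Rivermont 7, Pinehurst 7, Claybrook 7 (sum 23, leaving 3 seats).
Remainders in descending order: Claybrook 0.942, Rivermont 0.919, Pinehurst 0.896, Oakdale 0.243.
Largest remainders: Claybrook, Rivermont, Pinehurst receive the extra seats.
Oakdale receives 2.

2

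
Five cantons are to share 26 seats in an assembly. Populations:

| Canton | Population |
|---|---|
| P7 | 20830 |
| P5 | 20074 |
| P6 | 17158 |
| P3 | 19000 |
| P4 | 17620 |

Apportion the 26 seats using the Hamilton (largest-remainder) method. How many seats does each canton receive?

P7 6, P5 5, P6 5, P3 5, P4 5

Standard divisor: 94682 ÷ 26 ≈ 3641.615.
Standard quotas: P7 5.7200, P5 5.5124, P6 4.7116, P3 5.2175, P4 4.8385.
Lower quotas: P7 5, P5 5, P6 4, P3 5, P4 4 (sum 23, leaving 3 seats).
Remainders in descending order: P4 0.8385, P7 0.7200, P6 0.7116, P5 0.5124, P3 0.2175.
Largest remainders: P4, P7, P6 receive the extra seats.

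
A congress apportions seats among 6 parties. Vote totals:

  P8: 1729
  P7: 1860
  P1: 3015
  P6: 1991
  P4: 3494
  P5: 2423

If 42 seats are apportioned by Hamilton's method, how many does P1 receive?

Total 14512; standard divisor 14512/42 ≈ 345.524.
Standard quotas: P8 5.004, P7 5.383, P1 8.726, P6 5.762, P4 10.112, P5 7.013.
Lower quotas: P8 5, P7 5, P1 8, P6 5, P4 10, P5 7 (sum 40, leaving 2 seats).
Remainders in descending order: P6 0.762, P1 0.726, P7 0.383, P4 0.112, P5 0.013, P8 0.004.
The surplus seats go to P6, P1.
P1 receives 9.

9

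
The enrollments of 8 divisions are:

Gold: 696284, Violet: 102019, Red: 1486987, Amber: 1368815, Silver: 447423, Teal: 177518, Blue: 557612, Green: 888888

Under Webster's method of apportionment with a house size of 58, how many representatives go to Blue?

Standard divisor 5725546/58 ≈ 98716.31; standard quotas: Gold 7.053, Violet 1.033, Red 15.063, Amber 13.866, Silver 4.532, Teal 1.798, Blue 5.649, Green 9.004.
Rounding to the nearest integer gives 7, 1, 15, 14, 5, 2, 6, 9 = 59 seats, so the divisor must be adjusted.
With modified divisor 100400: modified quotas Gold 6.935, Violet 1.016, Red 14.811, Amber 13.634, Silver 4.456, Teal 1.768, Blue 5.554, Green 8.853.
Rounding to the nearest integer: Gold 7, Violet 1, Red 15, Amber 14, Silver 4, Teal 2, Blue 6, Green 9 (total 58).
Blue receives 6.

6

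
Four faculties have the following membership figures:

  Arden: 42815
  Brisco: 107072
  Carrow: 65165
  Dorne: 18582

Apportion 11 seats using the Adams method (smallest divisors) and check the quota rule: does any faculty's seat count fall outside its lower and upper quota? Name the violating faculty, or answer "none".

none

Standard quotas: Arden 2.016, Brisco 5.041, Carrow 3.068, Dorne 0.875.
Adams allocation: Arden 2, Brisco 5, Carrow 3, Dorne 1.
Every allocation lies between the lower and upper quota.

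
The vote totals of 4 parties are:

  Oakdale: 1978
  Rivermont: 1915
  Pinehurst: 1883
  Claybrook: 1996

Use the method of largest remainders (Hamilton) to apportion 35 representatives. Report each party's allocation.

Oakdale=9, Rivermont=9, Pinehurst=8, Claybrook=9

Total 7772; standard divisor 7772/35 ≈ 222.057.
Standard quotas: Oakdale 8.908, Rivermont 8.624, Pinehurst 8.480, Claybrook 8.989.
Lower quotas: Oakdale 8, Rivermont 8, Pinehurst 8, Claybrook 8 (sum 32, leaving 3 seats).
Remainders in descending order: Claybrook 0.989, Oakdale 0.908, Rivermont 0.624, Pinehurst 0.480.
Largest remainders: Claybrook, Oakdale, Rivermont receive the extra seats.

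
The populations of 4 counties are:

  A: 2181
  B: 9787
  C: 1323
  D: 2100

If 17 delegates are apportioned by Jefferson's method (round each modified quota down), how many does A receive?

2

Standard divisor 15391/17 ≈ 905.353; standard quotas: A 2.409, B 10.810, C 1.461, D 2.320.
Rounding down gives 2, 10, 1, 2 = 15 seats, so the divisor must be adjusted.
With modified divisor 800: modified quotas A 2.726, B 12.234, C 1.654, D 2.625.
Rounding down: A 2, B 12, C 1, D 2 (total 17).
A receives 2.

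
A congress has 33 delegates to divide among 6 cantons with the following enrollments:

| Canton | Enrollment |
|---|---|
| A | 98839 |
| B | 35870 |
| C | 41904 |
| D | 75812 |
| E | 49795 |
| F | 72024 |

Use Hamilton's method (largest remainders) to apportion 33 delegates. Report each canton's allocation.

The standard divisor is 374244/33 ≈ 11340.727.
Standard quotas: A 8.7154, B 3.1629, C 3.6950, D 6.6849, E 4.3908, F 6.3509.
Lower quotas: A 8, B 3, C 3, D 6, E 4, F 6 (sum 30, leaving 3 seats).
Remainders in descending order: A 0.7154, C 0.6950, D 0.6849, E 0.3908, F 0.3509, B 0.1629.
Largest remainders: A, C, D receive the extra seats.

A: 9; B: 3; C: 4; D: 7; E: 4; F: 6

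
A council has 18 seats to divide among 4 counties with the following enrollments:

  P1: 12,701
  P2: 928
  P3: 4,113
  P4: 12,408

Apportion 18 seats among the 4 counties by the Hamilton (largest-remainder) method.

The standard divisor is 30150/18 = 1675.
Standard quotas: P1 7.5827, P2 0.5540, P3 2.4555, P4 7.4078.
Lower quotas: P1 7, P2 0, P3 2, P4 7 (sum 16, leaving 2 seats).
Remainders in descending order: P1 0.5827, P2 0.5540, P3 0.4555, P4 0.4078.
The surplus seats go to P1, P2.

P1 8, P2 1, P3 2, P4 7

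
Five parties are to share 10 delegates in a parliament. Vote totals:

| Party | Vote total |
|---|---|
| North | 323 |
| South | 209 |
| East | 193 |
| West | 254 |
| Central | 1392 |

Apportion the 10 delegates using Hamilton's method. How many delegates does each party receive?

North=1, South=1, East=1, West=1, Central=6

Standard divisor: 2371 ÷ 10 ≈ 237.1.
Standard quotas: North 1.362, South 0.881, East 0.814, West 1.071, Central 5.871.
Lower quotas: North 1, South 0, East 0, West 1, Central 5 (sum 7, leaving 3 seats).
Remainders in descending order: South 0.881, Central 0.871, East 0.814, North 0.362, West 0.071.
The surplus seats go to South, Central, East.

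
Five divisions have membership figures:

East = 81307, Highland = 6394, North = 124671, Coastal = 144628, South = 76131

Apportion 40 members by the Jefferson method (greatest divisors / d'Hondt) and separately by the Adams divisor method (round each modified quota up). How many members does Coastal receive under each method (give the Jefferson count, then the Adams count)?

14 and 13

Jefferson: East 7, Highland 0, North 12, Coastal 14, South 7.
Adams: East 8, Highland 1, North 11, Coastal 13, South 7.
Coastal gets 14 under Jefferson and 13 under Adams.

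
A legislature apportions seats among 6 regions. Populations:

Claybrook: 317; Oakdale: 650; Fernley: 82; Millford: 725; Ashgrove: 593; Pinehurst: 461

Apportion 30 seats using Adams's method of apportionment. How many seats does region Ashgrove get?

Standard divisor 2828/30 ≈ 94.267; standard quotas: Claybrook 3.363, Oakdale 6.895, Fernley 0.870, Millford 7.691, Ashgrove 6.291, Pinehurst 4.890.
Rounding up gives 4, 7, 1, 8, 7, 5 = 32 seats, so the divisor must be adjusted.
With modified divisor 104.6: modified quotas Claybrook 3.031, Oakdale 6.214, Fernley 0.784, Millford 6.931, Ashgrove 5.669, Pinehurst 4.407.
Rounding up: Claybrook 4, Oakdale 7, Fernley 1, Millford 7, Ashgrove 6, Pinehurst 5 (total 30).
Ashgrove receives 6.

6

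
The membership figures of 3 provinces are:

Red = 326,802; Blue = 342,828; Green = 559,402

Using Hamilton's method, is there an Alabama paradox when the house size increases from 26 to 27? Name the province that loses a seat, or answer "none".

At 26 seats: Red 7, Blue 7, Green 12.
At 27 seats: Red 7, Blue 8, Green 12.
No province's allocation decreased.

none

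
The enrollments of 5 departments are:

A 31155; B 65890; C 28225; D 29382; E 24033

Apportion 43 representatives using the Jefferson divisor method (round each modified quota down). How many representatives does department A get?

7

Standard divisor 178685/43 ≈ 4155.465; standard quotas: A 7.497, B 15.856, C 6.792, D 7.071, E 5.783.
Rounding down gives 7, 15, 6, 7, 5 = 40 seats, so the divisor must be adjusted.
With modified divisor 3950: modified quotas A 7.887, B 16.681, C 7.146, D 7.438, E 6.084.
Rounding down: A 7, B 16, C 7, D 7, E 6 (total 43).
A receives 7.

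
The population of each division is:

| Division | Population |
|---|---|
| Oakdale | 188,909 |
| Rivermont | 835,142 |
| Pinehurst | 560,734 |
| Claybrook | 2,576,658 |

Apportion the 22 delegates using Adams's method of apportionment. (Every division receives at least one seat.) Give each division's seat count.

Oakdale 1, Rivermont 5, Pinehurst 3, Claybrook 13

Standard divisor 4161443/22 ≈ 189156.5; standard quotas: Oakdale 0.999, Rivermont 4.415, Pinehurst 2.964, Claybrook 13.622.
Rounding up gives 1, 5, 3, 14 = 23 seats, so the divisor must be adjusted.
With modified divisor 203500: modified quotas Oakdale 0.928, Rivermont 4.104, Pinehurst 2.755, Claybrook 12.662.
Rounding up: Oakdale 1, Rivermont 5, Pinehurst 3, Claybrook 13 (total 22).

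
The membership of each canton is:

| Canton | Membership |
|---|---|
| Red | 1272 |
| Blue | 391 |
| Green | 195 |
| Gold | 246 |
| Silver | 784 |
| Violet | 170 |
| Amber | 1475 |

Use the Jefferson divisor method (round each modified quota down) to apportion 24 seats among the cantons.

Standard divisor 4533/24 ≈ 188.875; standard quotas: Red 6.735, Blue 2.070, Green 1.032, Gold 1.302, Silver 4.151, Violet 0.900, Amber 7.809.
Rounding down gives 6, 2, 1, 1, 4, 0, 7 = 21 seats, so the divisor must be adjusted.
With modified divisor 165.72: modified quotas Red 7.676, Blue 2.359, Green 1.177, Gold 1.484, Silver 4.731, Violet 1.026, Amber 8.901.
Rounding down: Red 7, Blue 2, Green 1, Gold 1, Silver 4, Violet 1, Amber 8 (total 24).

Red=7, Blue=2, Green=1, Gold=1, Silver=4, Violet=1, Amber=8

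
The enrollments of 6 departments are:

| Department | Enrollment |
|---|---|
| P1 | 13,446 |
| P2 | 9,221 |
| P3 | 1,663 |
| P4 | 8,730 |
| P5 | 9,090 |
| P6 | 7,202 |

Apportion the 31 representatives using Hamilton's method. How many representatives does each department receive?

Standard divisor: 49352 ÷ 31 = 1592.
Standard quotas: P1 8.4460, P2 5.7921, P3 1.0446, P4 5.4837, P5 5.7098, P6 4.5239.
Lower quotas: P1 8, P2 5, P3 1, P4 5, P5 5, P6 4 (sum 28, leaving 3 seats).
Remainders in descending order: P2 0.7921, P5 0.7098, P6 0.5239, P4 0.4837, P1 0.4460, P3 0.0446.
Largest remainders: P2, P5, P6 receive the extra seats.

P1 8, P2 6, P3 1, P4 5, P5 6, P6 5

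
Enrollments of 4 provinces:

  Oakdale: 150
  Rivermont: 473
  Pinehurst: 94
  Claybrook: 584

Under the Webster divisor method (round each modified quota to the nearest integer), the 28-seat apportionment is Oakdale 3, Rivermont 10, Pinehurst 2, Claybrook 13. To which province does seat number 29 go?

Rivermont

Priority for the next seat is population ÷ (current seats + 0.5).
Priorities: Oakdale 42.857, Rivermont 45.048, Pinehurst 37.600, Claybrook 43.259.
Highest priority: Rivermont.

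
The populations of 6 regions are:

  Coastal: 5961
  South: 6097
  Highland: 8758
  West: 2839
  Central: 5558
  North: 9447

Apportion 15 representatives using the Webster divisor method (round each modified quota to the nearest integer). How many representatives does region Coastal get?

2

Standard divisor 38660/15 ≈ 2577.333; standard quotas: Coastal 2.313, South 2.366, Highland 3.398, West 1.102, Central 2.156, North 3.665.
Rounding to the nearest integer gives 2, 2, 3, 1, 2, 4 = 14 seats, so the divisor must be adjusted.
With modified divisor 2470: modified quotas Coastal 2.413, South 2.468, Highland 3.546, West 1.149, Central 2.250, North 3.825.
Rounding to the nearest integer: Coastal 2, South 2, Highland 4, West 1, Central 2, North 4 (total 15).
Coastal receives 2.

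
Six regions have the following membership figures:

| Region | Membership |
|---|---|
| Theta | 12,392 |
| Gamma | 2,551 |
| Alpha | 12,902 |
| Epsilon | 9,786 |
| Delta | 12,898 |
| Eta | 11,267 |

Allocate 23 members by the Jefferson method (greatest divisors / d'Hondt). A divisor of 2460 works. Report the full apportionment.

Theta 5, Gamma 1, Alpha 5, Epsilon 3, Delta 5, Eta 4

With modified divisor 2460: modified quotas Theta 5.037, Gamma 1.037, Alpha 5.245, Epsilon 3.978, Delta 5.243, Eta 4.580.
Rounding down: Theta 5, Gamma 1, Alpha 5, Epsilon 3, Delta 5, Eta 4 (total 23).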